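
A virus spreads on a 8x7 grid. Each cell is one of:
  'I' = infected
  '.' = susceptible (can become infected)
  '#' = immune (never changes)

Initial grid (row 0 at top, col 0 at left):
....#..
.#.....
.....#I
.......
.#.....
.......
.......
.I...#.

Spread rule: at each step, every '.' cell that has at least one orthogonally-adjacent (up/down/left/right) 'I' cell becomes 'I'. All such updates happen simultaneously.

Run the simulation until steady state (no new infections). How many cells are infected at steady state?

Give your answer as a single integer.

Answer: 51

Derivation:
Step 0 (initial): 2 infected
Step 1: +5 new -> 7 infected
Step 2: +8 new -> 15 infected
Step 3: +9 new -> 24 infected
Step 4: +10 new -> 34 infected
Step 5: +9 new -> 43 infected
Step 6: +4 new -> 47 infected
Step 7: +3 new -> 50 infected
Step 8: +1 new -> 51 infected
Step 9: +0 new -> 51 infected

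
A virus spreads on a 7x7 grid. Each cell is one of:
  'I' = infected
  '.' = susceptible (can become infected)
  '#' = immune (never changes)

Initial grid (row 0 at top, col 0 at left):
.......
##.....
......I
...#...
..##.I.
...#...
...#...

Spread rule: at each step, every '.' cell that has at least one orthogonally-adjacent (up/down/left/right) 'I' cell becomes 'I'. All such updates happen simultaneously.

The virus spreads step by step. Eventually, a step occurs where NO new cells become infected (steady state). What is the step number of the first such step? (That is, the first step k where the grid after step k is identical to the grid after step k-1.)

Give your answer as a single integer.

Answer: 11

Derivation:
Step 0 (initial): 2 infected
Step 1: +7 new -> 9 infected
Step 2: +7 new -> 16 infected
Step 3: +5 new -> 21 infected
Step 4: +3 new -> 24 infected
Step 5: +4 new -> 28 infected
Step 6: +3 new -> 31 infected
Step 7: +3 new -> 34 infected
Step 8: +3 new -> 37 infected
Step 9: +3 new -> 40 infected
Step 10: +2 new -> 42 infected
Step 11: +0 new -> 42 infected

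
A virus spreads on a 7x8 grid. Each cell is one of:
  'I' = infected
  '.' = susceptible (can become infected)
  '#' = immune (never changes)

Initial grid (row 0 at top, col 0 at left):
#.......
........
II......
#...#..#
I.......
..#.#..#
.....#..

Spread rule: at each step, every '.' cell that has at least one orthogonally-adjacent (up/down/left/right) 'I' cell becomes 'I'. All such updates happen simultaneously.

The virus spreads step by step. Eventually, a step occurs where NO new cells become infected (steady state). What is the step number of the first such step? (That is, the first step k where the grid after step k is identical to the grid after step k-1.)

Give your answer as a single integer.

Answer: 10

Derivation:
Step 0 (initial): 3 infected
Step 1: +6 new -> 9 infected
Step 2: +7 new -> 16 infected
Step 3: +6 new -> 22 infected
Step 4: +6 new -> 28 infected
Step 5: +6 new -> 34 infected
Step 6: +7 new -> 41 infected
Step 7: +4 new -> 45 infected
Step 8: +2 new -> 47 infected
Step 9: +1 new -> 48 infected
Step 10: +0 new -> 48 infected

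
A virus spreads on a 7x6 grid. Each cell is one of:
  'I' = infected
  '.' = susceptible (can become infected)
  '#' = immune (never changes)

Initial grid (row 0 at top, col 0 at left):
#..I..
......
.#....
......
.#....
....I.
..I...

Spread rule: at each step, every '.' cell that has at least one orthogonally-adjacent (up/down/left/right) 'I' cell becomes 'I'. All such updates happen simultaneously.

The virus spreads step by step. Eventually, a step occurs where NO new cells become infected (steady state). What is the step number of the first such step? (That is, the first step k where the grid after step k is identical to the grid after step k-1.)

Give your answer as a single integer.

Step 0 (initial): 3 infected
Step 1: +10 new -> 13 infected
Step 2: +12 new -> 25 infected
Step 3: +8 new -> 33 infected
Step 4: +4 new -> 37 infected
Step 5: +2 new -> 39 infected
Step 6: +0 new -> 39 infected

Answer: 6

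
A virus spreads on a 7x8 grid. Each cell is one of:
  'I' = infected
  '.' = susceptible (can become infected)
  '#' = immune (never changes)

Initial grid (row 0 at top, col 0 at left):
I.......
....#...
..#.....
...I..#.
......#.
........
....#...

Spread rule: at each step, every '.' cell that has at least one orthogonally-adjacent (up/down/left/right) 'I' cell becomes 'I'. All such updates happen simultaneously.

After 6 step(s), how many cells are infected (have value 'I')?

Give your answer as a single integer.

Step 0 (initial): 2 infected
Step 1: +6 new -> 8 infected
Step 2: +10 new -> 18 infected
Step 3: +10 new -> 28 infected
Step 4: +7 new -> 35 infected
Step 5: +7 new -> 42 infected
Step 6: +6 new -> 48 infected

Answer: 48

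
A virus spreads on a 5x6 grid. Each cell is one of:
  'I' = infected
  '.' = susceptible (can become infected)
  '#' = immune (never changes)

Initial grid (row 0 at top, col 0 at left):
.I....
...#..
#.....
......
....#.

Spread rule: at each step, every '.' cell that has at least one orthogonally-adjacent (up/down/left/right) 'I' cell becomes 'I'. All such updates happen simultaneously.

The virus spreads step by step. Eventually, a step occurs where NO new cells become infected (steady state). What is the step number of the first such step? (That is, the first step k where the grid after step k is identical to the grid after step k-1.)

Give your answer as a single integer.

Answer: 9

Derivation:
Step 0 (initial): 1 infected
Step 1: +3 new -> 4 infected
Step 2: +4 new -> 8 infected
Step 3: +3 new -> 11 infected
Step 4: +6 new -> 17 infected
Step 5: +5 new -> 22 infected
Step 6: +3 new -> 25 infected
Step 7: +1 new -> 26 infected
Step 8: +1 new -> 27 infected
Step 9: +0 new -> 27 infected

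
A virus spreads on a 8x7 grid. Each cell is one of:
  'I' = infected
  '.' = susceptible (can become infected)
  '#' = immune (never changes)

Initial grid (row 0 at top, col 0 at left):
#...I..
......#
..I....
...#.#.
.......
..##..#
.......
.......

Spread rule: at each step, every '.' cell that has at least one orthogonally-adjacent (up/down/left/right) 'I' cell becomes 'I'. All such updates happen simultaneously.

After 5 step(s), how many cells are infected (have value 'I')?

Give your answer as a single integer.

Answer: 34

Derivation:
Step 0 (initial): 2 infected
Step 1: +7 new -> 9 infected
Step 2: +9 new -> 18 infected
Step 3: +7 new -> 25 infected
Step 4: +4 new -> 29 infected
Step 5: +5 new -> 34 infected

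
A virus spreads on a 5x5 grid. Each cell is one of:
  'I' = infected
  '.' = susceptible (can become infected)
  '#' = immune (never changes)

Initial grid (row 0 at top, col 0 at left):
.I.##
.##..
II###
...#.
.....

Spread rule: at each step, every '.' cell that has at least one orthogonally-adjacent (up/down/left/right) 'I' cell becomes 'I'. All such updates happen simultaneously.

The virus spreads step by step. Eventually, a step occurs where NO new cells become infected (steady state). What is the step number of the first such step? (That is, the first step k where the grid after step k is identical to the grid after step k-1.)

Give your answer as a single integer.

Answer: 7

Derivation:
Step 0 (initial): 3 infected
Step 1: +5 new -> 8 infected
Step 2: +3 new -> 11 infected
Step 3: +1 new -> 12 infected
Step 4: +1 new -> 13 infected
Step 5: +1 new -> 14 infected
Step 6: +1 new -> 15 infected
Step 7: +0 new -> 15 infected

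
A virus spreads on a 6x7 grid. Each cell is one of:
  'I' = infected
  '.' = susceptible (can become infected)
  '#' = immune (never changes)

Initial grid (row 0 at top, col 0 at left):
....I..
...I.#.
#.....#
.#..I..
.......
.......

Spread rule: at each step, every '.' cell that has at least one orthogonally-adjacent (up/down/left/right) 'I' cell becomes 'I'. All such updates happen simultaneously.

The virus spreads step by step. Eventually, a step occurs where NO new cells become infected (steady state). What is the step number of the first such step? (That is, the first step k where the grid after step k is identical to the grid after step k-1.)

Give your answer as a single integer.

Step 0 (initial): 3 infected
Step 1: +9 new -> 12 infected
Step 2: +10 new -> 22 infected
Step 3: +8 new -> 30 infected
Step 4: +4 new -> 34 infected
Step 5: +2 new -> 36 infected
Step 6: +2 new -> 38 infected
Step 7: +0 new -> 38 infected

Answer: 7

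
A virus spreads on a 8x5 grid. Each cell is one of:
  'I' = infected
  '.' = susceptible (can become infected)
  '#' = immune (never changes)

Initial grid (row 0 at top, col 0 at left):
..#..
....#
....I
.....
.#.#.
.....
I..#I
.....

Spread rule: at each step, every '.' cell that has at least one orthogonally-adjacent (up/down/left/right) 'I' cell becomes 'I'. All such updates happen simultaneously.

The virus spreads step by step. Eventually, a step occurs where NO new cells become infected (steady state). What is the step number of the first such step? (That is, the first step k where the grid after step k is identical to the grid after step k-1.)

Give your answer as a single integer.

Answer: 7

Derivation:
Step 0 (initial): 3 infected
Step 1: +7 new -> 10 infected
Step 2: +10 new -> 20 infected
Step 3: +7 new -> 27 infected
Step 4: +5 new -> 32 infected
Step 5: +2 new -> 34 infected
Step 6: +1 new -> 35 infected
Step 7: +0 new -> 35 infected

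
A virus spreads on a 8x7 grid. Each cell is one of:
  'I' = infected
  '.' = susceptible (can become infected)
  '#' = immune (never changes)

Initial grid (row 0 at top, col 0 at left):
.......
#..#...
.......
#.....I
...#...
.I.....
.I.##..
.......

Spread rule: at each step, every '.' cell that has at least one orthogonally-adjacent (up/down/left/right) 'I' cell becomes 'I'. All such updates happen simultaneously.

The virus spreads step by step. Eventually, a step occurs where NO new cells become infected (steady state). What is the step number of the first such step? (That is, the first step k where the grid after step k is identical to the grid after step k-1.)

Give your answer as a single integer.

Answer: 7

Derivation:
Step 0 (initial): 3 infected
Step 1: +9 new -> 12 infected
Step 2: +11 new -> 23 infected
Step 3: +11 new -> 34 infected
Step 4: +9 new -> 43 infected
Step 5: +4 new -> 47 infected
Step 6: +3 new -> 50 infected
Step 7: +0 new -> 50 infected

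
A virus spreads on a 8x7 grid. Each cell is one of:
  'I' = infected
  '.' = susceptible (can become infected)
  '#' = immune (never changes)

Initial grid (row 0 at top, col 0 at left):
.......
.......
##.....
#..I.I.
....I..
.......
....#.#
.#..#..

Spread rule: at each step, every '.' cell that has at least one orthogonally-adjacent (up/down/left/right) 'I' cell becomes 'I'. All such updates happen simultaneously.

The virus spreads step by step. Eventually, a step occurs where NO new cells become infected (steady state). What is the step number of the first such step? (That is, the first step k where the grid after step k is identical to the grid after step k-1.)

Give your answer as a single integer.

Step 0 (initial): 3 infected
Step 1: +8 new -> 11 infected
Step 2: +10 new -> 21 infected
Step 3: +10 new -> 31 infected
Step 4: +9 new -> 40 infected
Step 5: +6 new -> 46 infected
Step 6: +2 new -> 48 infected
Step 7: +1 new -> 49 infected
Step 8: +0 new -> 49 infected

Answer: 8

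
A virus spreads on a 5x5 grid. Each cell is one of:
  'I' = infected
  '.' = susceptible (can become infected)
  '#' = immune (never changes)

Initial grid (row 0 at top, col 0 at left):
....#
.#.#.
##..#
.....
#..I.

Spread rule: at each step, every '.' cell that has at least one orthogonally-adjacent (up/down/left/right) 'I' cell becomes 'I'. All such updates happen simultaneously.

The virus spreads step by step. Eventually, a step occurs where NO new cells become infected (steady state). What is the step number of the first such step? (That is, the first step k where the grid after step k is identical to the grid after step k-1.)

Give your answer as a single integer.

Step 0 (initial): 1 infected
Step 1: +3 new -> 4 infected
Step 2: +4 new -> 8 infected
Step 3: +2 new -> 10 infected
Step 4: +2 new -> 12 infected
Step 5: +1 new -> 13 infected
Step 6: +2 new -> 15 infected
Step 7: +1 new -> 16 infected
Step 8: +1 new -> 17 infected
Step 9: +0 new -> 17 infected

Answer: 9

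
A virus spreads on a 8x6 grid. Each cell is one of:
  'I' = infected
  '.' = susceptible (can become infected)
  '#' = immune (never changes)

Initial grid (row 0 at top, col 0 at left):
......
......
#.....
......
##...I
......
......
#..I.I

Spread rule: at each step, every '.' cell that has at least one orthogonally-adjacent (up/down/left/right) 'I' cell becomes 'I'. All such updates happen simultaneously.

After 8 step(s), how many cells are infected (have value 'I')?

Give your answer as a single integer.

Answer: 43

Derivation:
Step 0 (initial): 3 infected
Step 1: +7 new -> 10 infected
Step 2: +8 new -> 18 infected
Step 3: +6 new -> 24 infected
Step 4: +6 new -> 30 infected
Step 5: +5 new -> 35 infected
Step 6: +4 new -> 39 infected
Step 7: +2 new -> 41 infected
Step 8: +2 new -> 43 infected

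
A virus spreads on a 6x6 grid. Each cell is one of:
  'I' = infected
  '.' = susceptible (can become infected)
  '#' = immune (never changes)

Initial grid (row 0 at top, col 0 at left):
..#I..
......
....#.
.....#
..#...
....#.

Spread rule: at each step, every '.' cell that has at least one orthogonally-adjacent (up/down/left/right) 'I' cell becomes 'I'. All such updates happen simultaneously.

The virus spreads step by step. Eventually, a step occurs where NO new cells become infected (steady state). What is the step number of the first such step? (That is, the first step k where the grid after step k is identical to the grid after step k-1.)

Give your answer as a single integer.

Step 0 (initial): 1 infected
Step 1: +2 new -> 3 infected
Step 2: +4 new -> 7 infected
Step 3: +4 new -> 11 infected
Step 4: +7 new -> 18 infected
Step 5: +5 new -> 23 infected
Step 6: +4 new -> 27 infected
Step 7: +3 new -> 30 infected
Step 8: +1 new -> 31 infected
Step 9: +0 new -> 31 infected

Answer: 9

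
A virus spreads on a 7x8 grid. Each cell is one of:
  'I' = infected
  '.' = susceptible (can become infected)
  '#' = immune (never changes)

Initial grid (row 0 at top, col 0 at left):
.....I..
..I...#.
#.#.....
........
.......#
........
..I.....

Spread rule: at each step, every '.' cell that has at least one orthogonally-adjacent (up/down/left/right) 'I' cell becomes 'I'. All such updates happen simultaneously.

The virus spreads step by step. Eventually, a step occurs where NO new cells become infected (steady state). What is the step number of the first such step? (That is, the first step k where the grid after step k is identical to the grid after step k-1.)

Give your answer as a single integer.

Step 0 (initial): 3 infected
Step 1: +9 new -> 12 infected
Step 2: +13 new -> 25 infected
Step 3: +13 new -> 38 infected
Step 4: +9 new -> 47 infected
Step 5: +4 new -> 51 infected
Step 6: +1 new -> 52 infected
Step 7: +0 new -> 52 infected

Answer: 7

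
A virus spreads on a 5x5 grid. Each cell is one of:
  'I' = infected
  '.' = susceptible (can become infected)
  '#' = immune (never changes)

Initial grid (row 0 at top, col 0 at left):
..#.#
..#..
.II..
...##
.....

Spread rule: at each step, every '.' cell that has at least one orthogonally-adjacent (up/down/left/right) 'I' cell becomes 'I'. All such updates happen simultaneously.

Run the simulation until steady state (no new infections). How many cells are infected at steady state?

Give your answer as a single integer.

Answer: 20

Derivation:
Step 0 (initial): 2 infected
Step 1: +5 new -> 7 infected
Step 2: +7 new -> 14 infected
Step 3: +5 new -> 19 infected
Step 4: +1 new -> 20 infected
Step 5: +0 new -> 20 infected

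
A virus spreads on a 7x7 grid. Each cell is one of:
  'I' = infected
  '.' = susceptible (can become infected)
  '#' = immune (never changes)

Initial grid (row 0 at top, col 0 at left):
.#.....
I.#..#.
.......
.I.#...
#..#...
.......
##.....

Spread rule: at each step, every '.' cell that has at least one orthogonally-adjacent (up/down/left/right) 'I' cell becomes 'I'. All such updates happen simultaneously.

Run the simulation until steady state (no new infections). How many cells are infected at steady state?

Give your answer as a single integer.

Answer: 41

Derivation:
Step 0 (initial): 2 infected
Step 1: +7 new -> 9 infected
Step 2: +3 new -> 12 infected
Step 3: +3 new -> 15 infected
Step 4: +4 new -> 19 infected
Step 5: +6 new -> 25 infected
Step 6: +7 new -> 32 infected
Step 7: +6 new -> 38 infected
Step 8: +3 new -> 41 infected
Step 9: +0 new -> 41 infected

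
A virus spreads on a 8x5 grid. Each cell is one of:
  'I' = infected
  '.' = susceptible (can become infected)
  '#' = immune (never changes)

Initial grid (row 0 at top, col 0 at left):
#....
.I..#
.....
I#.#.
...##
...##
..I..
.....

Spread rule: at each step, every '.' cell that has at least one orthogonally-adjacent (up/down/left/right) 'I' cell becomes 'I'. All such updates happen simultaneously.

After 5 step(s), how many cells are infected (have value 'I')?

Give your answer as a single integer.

Answer: 32

Derivation:
Step 0 (initial): 3 infected
Step 1: +10 new -> 13 infected
Step 2: +11 new -> 24 infected
Step 3: +5 new -> 29 infected
Step 4: +2 new -> 31 infected
Step 5: +1 new -> 32 infected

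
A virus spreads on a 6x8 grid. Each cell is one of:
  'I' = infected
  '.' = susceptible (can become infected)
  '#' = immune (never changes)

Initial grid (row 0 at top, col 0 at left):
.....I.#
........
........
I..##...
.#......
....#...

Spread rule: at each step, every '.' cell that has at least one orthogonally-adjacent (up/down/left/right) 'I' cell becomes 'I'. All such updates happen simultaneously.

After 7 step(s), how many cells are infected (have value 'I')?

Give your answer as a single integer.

Step 0 (initial): 2 infected
Step 1: +6 new -> 8 infected
Step 2: +8 new -> 16 infected
Step 3: +11 new -> 27 infected
Step 4: +8 new -> 35 infected
Step 5: +5 new -> 40 infected
Step 6: +2 new -> 42 infected
Step 7: +1 new -> 43 infected

Answer: 43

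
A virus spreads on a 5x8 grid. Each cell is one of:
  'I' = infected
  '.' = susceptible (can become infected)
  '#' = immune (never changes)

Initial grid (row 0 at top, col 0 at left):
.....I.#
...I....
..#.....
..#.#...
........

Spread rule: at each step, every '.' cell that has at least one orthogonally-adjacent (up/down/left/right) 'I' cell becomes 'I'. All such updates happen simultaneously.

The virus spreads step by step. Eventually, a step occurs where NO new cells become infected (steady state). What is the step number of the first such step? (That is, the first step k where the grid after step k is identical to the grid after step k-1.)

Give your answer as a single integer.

Answer: 7

Derivation:
Step 0 (initial): 2 infected
Step 1: +7 new -> 9 infected
Step 2: +6 new -> 15 infected
Step 3: +7 new -> 22 infected
Step 4: +8 new -> 30 infected
Step 5: +4 new -> 34 infected
Step 6: +2 new -> 36 infected
Step 7: +0 new -> 36 infected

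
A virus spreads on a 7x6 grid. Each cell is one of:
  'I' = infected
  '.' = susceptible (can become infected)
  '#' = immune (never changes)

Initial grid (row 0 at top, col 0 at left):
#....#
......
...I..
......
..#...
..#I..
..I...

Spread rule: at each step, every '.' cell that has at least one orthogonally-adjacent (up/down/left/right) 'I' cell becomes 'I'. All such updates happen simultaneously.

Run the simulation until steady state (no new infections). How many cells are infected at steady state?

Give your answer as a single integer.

Answer: 38

Derivation:
Step 0 (initial): 3 infected
Step 1: +8 new -> 11 infected
Step 2: +12 new -> 23 infected
Step 3: +11 new -> 34 infected
Step 4: +4 new -> 38 infected
Step 5: +0 new -> 38 infected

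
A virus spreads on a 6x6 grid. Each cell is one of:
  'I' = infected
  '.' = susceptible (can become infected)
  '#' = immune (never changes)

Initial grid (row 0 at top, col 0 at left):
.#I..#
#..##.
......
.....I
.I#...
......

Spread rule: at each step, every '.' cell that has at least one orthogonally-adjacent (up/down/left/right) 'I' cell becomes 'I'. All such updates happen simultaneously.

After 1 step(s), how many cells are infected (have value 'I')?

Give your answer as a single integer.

Step 0 (initial): 3 infected
Step 1: +8 new -> 11 infected

Answer: 11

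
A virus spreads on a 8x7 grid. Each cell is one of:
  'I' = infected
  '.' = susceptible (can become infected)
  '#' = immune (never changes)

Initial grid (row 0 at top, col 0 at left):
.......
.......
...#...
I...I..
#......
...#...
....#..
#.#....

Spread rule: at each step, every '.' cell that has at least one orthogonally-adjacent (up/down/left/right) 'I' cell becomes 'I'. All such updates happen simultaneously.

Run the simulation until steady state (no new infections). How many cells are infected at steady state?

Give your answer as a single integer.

Answer: 50

Derivation:
Step 0 (initial): 2 infected
Step 1: +6 new -> 8 infected
Step 2: +10 new -> 18 infected
Step 3: +11 new -> 29 infected
Step 4: +10 new -> 39 infected
Step 5: +7 new -> 46 infected
Step 6: +3 new -> 49 infected
Step 7: +1 new -> 50 infected
Step 8: +0 new -> 50 infected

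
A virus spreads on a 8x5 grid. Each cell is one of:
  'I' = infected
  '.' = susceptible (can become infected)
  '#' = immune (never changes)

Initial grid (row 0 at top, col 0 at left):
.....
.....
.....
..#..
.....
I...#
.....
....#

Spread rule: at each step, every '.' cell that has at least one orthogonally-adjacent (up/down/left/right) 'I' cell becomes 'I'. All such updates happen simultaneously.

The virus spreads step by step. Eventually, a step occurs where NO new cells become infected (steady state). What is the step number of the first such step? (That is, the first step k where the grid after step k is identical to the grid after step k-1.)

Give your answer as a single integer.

Answer: 10

Derivation:
Step 0 (initial): 1 infected
Step 1: +3 new -> 4 infected
Step 2: +5 new -> 9 infected
Step 3: +6 new -> 15 infected
Step 4: +5 new -> 20 infected
Step 5: +7 new -> 27 infected
Step 6: +4 new -> 31 infected
Step 7: +3 new -> 34 infected
Step 8: +2 new -> 36 infected
Step 9: +1 new -> 37 infected
Step 10: +0 new -> 37 infected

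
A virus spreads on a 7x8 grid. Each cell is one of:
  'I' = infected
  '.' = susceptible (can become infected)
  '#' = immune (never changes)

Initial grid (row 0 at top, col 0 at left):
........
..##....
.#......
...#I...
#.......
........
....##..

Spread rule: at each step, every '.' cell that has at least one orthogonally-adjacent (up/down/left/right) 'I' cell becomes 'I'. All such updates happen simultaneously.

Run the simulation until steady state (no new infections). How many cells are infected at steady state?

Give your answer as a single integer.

Step 0 (initial): 1 infected
Step 1: +3 new -> 4 infected
Step 2: +7 new -> 11 infected
Step 3: +9 new -> 20 infected
Step 4: +10 new -> 30 infected
Step 5: +8 new -> 38 infected
Step 6: +6 new -> 44 infected
Step 7: +4 new -> 48 infected
Step 8: +1 new -> 49 infected
Step 9: +0 new -> 49 infected

Answer: 49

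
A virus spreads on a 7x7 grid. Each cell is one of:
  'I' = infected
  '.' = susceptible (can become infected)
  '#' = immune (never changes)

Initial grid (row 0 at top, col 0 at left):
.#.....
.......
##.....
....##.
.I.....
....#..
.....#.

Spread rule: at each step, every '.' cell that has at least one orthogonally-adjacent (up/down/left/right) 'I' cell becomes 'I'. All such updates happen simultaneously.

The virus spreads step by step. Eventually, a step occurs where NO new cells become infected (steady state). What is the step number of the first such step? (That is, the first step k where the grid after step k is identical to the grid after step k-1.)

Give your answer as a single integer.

Answer: 10

Derivation:
Step 0 (initial): 1 infected
Step 1: +4 new -> 5 infected
Step 2: +6 new -> 11 infected
Step 3: +6 new -> 17 infected
Step 4: +4 new -> 21 infected
Step 5: +7 new -> 28 infected
Step 6: +6 new -> 34 infected
Step 7: +5 new -> 39 infected
Step 8: +2 new -> 41 infected
Step 9: +1 new -> 42 infected
Step 10: +0 new -> 42 infected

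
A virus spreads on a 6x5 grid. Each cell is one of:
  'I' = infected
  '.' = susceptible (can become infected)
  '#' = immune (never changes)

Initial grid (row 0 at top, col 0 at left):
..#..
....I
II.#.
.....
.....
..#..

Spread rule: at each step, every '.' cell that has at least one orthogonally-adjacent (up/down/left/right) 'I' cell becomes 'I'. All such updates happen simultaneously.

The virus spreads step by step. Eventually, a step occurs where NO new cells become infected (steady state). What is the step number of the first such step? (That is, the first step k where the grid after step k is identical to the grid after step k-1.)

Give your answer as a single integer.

Step 0 (initial): 3 infected
Step 1: +8 new -> 11 infected
Step 2: +8 new -> 19 infected
Step 3: +5 new -> 24 infected
Step 4: +2 new -> 26 infected
Step 5: +1 new -> 27 infected
Step 6: +0 new -> 27 infected

Answer: 6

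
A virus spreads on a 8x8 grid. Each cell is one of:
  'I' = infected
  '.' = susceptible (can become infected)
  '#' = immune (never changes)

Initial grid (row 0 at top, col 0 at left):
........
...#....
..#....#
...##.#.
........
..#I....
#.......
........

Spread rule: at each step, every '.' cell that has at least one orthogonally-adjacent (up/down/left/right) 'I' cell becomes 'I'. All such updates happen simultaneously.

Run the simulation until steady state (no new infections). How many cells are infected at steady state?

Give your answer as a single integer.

Answer: 56

Derivation:
Step 0 (initial): 1 infected
Step 1: +3 new -> 4 infected
Step 2: +6 new -> 10 infected
Step 3: +8 new -> 18 infected
Step 4: +9 new -> 27 infected
Step 5: +8 new -> 35 infected
Step 6: +7 new -> 42 infected
Step 7: +7 new -> 49 infected
Step 8: +5 new -> 54 infected
Step 9: +2 new -> 56 infected
Step 10: +0 new -> 56 infected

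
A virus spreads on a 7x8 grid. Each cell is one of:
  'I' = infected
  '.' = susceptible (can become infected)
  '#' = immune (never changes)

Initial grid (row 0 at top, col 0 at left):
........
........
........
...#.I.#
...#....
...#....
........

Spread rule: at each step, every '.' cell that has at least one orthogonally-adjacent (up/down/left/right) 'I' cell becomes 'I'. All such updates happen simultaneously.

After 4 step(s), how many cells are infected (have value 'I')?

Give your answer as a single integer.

Step 0 (initial): 1 infected
Step 1: +4 new -> 5 infected
Step 2: +6 new -> 11 infected
Step 3: +9 new -> 20 infected
Step 4: +8 new -> 28 infected

Answer: 28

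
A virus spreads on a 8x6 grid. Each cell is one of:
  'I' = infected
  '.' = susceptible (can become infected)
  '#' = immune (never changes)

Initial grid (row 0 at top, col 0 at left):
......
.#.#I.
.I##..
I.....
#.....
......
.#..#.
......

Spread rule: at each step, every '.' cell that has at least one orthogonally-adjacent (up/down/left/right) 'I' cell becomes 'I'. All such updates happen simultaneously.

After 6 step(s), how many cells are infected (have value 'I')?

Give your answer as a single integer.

Step 0 (initial): 3 infected
Step 1: +5 new -> 8 infected
Step 2: +7 new -> 15 infected
Step 3: +7 new -> 22 infected
Step 4: +7 new -> 29 infected
Step 5: +4 new -> 33 infected
Step 6: +4 new -> 37 infected

Answer: 37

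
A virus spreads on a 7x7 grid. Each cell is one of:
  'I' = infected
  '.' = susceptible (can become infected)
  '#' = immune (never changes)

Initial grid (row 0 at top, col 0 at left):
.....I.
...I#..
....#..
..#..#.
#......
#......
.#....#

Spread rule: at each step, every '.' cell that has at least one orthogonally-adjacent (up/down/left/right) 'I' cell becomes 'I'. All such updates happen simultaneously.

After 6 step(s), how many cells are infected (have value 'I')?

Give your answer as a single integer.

Step 0 (initial): 2 infected
Step 1: +6 new -> 8 infected
Step 2: +6 new -> 14 infected
Step 3: +6 new -> 20 infected
Step 4: +7 new -> 27 infected
Step 5: +7 new -> 34 infected
Step 6: +5 new -> 39 infected

Answer: 39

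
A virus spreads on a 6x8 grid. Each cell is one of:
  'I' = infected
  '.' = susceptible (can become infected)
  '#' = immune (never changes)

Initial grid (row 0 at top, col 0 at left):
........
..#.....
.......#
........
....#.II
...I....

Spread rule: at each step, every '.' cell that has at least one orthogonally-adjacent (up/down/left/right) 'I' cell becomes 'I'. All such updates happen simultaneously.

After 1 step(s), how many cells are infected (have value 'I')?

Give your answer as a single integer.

Answer: 11

Derivation:
Step 0 (initial): 3 infected
Step 1: +8 new -> 11 infected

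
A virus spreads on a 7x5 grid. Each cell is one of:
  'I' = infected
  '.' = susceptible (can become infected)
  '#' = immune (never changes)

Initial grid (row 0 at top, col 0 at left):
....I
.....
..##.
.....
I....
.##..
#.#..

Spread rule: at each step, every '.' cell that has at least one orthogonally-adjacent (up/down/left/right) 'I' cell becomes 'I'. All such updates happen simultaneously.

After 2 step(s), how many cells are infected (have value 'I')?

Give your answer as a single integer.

Answer: 13

Derivation:
Step 0 (initial): 2 infected
Step 1: +5 new -> 7 infected
Step 2: +6 new -> 13 infected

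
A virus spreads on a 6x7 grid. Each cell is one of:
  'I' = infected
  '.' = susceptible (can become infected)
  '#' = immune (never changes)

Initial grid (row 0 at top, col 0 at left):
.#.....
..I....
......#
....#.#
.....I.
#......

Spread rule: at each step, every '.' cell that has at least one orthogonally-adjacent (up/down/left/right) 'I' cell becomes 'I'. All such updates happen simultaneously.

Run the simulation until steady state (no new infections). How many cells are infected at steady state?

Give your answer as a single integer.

Answer: 37

Derivation:
Step 0 (initial): 2 infected
Step 1: +8 new -> 10 infected
Step 2: +10 new -> 20 infected
Step 3: +9 new -> 29 infected
Step 4: +5 new -> 34 infected
Step 5: +3 new -> 37 infected
Step 6: +0 new -> 37 infected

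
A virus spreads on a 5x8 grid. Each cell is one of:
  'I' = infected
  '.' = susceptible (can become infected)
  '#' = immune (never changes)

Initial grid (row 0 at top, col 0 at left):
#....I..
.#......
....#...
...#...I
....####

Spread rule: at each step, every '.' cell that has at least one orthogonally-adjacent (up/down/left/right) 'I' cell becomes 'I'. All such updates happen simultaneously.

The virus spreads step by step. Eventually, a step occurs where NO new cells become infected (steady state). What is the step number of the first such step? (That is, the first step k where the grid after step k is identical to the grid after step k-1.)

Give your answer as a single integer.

Answer: 10

Derivation:
Step 0 (initial): 2 infected
Step 1: +5 new -> 7 infected
Step 2: +8 new -> 15 infected
Step 3: +3 new -> 18 infected
Step 4: +3 new -> 21 infected
Step 5: +1 new -> 22 infected
Step 6: +2 new -> 24 infected
Step 7: +3 new -> 27 infected
Step 8: +4 new -> 31 infected
Step 9: +1 new -> 32 infected
Step 10: +0 new -> 32 infected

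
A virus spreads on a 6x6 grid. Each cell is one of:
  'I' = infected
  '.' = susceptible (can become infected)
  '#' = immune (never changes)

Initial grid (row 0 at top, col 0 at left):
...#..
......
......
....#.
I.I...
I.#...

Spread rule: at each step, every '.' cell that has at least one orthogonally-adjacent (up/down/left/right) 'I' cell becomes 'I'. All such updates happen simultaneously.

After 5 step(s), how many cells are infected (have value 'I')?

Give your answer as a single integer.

Step 0 (initial): 3 infected
Step 1: +5 new -> 8 infected
Step 2: +6 new -> 14 infected
Step 3: +6 new -> 20 infected
Step 4: +7 new -> 27 infected
Step 5: +3 new -> 30 infected

Answer: 30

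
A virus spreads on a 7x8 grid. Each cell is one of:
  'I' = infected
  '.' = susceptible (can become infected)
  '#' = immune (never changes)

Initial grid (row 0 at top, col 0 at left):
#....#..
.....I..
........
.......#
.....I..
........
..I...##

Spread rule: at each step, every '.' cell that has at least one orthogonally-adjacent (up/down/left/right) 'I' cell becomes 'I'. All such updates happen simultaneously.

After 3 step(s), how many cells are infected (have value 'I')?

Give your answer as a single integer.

Answer: 41

Derivation:
Step 0 (initial): 3 infected
Step 1: +10 new -> 13 infected
Step 2: +18 new -> 31 infected
Step 3: +10 new -> 41 infected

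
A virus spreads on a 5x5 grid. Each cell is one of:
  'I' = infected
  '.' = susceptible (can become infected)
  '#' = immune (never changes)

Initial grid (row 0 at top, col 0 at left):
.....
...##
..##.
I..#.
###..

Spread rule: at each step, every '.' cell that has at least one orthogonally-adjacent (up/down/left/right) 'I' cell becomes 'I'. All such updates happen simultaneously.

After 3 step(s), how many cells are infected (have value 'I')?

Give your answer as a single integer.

Answer: 8

Derivation:
Step 0 (initial): 1 infected
Step 1: +2 new -> 3 infected
Step 2: +3 new -> 6 infected
Step 3: +2 new -> 8 infected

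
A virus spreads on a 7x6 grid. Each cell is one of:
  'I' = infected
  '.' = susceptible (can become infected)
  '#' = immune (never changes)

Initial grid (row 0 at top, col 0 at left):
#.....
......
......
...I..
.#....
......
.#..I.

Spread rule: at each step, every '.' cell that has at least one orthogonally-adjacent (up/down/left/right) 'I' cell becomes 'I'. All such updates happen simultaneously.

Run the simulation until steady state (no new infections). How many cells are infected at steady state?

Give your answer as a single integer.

Step 0 (initial): 2 infected
Step 1: +7 new -> 9 infected
Step 2: +10 new -> 19 infected
Step 3: +8 new -> 27 infected
Step 4: +7 new -> 34 infected
Step 5: +4 new -> 38 infected
Step 6: +1 new -> 39 infected
Step 7: +0 new -> 39 infected

Answer: 39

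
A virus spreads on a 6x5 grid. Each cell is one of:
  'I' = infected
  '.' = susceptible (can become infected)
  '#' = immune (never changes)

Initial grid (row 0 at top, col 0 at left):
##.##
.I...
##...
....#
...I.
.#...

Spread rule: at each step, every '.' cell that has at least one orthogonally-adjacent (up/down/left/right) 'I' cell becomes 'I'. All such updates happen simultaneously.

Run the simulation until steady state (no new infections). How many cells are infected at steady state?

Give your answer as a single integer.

Answer: 22

Derivation:
Step 0 (initial): 2 infected
Step 1: +6 new -> 8 infected
Step 2: +8 new -> 16 infected
Step 3: +4 new -> 20 infected
Step 4: +2 new -> 22 infected
Step 5: +0 new -> 22 infected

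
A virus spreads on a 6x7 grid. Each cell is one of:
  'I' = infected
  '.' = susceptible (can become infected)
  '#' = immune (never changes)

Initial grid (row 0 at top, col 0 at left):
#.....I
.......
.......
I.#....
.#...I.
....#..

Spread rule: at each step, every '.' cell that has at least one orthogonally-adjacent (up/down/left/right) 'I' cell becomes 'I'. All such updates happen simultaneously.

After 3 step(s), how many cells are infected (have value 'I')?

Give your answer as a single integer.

Step 0 (initial): 3 infected
Step 1: +9 new -> 12 infected
Step 2: +11 new -> 23 infected
Step 3: +9 new -> 32 infected

Answer: 32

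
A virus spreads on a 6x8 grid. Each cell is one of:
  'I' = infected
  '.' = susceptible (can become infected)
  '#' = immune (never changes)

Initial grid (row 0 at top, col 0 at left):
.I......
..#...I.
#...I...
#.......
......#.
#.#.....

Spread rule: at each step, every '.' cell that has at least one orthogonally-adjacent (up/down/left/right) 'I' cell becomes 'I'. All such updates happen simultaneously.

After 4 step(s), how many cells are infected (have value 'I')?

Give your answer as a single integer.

Answer: 38

Derivation:
Step 0 (initial): 3 infected
Step 1: +11 new -> 14 infected
Step 2: +13 new -> 27 infected
Step 3: +6 new -> 33 infected
Step 4: +5 new -> 38 infected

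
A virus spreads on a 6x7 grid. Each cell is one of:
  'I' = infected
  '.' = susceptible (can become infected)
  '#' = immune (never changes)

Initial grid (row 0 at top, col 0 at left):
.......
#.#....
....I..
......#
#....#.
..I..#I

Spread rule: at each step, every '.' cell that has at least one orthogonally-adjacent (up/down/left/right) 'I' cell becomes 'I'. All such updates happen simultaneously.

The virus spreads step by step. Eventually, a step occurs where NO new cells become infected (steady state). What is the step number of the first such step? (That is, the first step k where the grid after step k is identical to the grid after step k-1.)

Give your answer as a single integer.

Step 0 (initial): 3 infected
Step 1: +8 new -> 11 infected
Step 2: +13 new -> 24 infected
Step 3: +5 new -> 29 infected
Step 4: +5 new -> 34 infected
Step 5: +1 new -> 35 infected
Step 6: +1 new -> 36 infected
Step 7: +0 new -> 36 infected

Answer: 7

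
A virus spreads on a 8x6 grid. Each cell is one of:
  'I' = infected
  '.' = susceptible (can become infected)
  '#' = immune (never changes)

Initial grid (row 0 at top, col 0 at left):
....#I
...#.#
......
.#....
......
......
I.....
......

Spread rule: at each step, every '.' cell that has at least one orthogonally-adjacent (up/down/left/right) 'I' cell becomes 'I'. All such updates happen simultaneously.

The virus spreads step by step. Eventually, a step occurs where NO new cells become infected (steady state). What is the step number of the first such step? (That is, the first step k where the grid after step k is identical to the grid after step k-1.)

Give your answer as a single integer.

Answer: 10

Derivation:
Step 0 (initial): 2 infected
Step 1: +3 new -> 5 infected
Step 2: +4 new -> 9 infected
Step 3: +5 new -> 14 infected
Step 4: +5 new -> 19 infected
Step 5: +7 new -> 26 infected
Step 6: +7 new -> 33 infected
Step 7: +5 new -> 38 infected
Step 8: +3 new -> 41 infected
Step 9: +3 new -> 44 infected
Step 10: +0 new -> 44 infected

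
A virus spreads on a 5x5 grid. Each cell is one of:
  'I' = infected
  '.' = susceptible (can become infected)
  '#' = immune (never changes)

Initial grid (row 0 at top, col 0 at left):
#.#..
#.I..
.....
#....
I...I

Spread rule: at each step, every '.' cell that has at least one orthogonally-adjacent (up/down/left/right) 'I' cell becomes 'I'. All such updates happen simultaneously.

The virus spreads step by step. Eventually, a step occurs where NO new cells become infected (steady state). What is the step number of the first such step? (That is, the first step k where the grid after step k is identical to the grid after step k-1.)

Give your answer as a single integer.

Answer: 4

Derivation:
Step 0 (initial): 3 infected
Step 1: +6 new -> 9 infected
Step 2: +10 new -> 19 infected
Step 3: +2 new -> 21 infected
Step 4: +0 new -> 21 infected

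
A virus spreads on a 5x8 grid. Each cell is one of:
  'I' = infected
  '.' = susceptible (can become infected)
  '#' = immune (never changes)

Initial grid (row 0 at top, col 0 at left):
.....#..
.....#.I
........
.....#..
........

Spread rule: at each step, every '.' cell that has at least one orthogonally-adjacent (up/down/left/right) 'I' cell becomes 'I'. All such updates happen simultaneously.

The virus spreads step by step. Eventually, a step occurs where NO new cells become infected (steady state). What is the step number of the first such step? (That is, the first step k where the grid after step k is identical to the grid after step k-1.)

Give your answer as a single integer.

Answer: 11

Derivation:
Step 0 (initial): 1 infected
Step 1: +3 new -> 4 infected
Step 2: +3 new -> 7 infected
Step 3: +3 new -> 10 infected
Step 4: +2 new -> 12 infected
Step 5: +4 new -> 16 infected
Step 6: +5 new -> 21 infected
Step 7: +5 new -> 26 infected
Step 8: +5 new -> 31 infected
Step 9: +4 new -> 35 infected
Step 10: +2 new -> 37 infected
Step 11: +0 new -> 37 infected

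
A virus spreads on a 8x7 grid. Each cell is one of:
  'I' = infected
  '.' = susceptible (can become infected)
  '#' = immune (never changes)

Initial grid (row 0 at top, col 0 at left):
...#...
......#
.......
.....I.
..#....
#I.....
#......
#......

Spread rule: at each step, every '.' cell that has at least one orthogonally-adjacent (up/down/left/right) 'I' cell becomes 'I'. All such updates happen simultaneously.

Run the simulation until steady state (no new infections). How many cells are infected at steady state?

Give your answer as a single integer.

Step 0 (initial): 2 infected
Step 1: +7 new -> 9 infected
Step 2: +12 new -> 21 infected
Step 3: +12 new -> 33 infected
Step 4: +10 new -> 43 infected
Step 5: +5 new -> 48 infected
Step 6: +2 new -> 50 infected
Step 7: +0 new -> 50 infected

Answer: 50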